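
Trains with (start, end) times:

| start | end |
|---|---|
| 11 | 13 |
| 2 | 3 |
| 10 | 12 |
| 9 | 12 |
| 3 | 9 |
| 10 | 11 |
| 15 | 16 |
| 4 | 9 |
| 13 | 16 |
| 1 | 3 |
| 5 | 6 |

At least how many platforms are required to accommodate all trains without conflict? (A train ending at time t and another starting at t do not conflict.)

Events (time:±→running): 1:+→1 2:+→2 3:-→1 3:-→0 3:+→1 4:+→2 5:+→3 … peak 3.

3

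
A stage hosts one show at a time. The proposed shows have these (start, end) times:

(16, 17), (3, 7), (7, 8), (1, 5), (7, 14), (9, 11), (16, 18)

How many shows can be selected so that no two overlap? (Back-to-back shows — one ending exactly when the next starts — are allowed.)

4

By end time: (1,5), (3,7), (7,8), (9,11), (7,14), (16,17), (16,18).
Pick (1,5); next start ≥ 5 → (7,8); next start ≥ 8 → (9,11); next start ≥ 11 → (16,17).
Selected 4 shows.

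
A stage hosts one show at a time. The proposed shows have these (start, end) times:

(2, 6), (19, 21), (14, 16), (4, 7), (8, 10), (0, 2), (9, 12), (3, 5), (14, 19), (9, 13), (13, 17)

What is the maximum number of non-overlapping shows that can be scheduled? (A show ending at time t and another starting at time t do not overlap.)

5

By end time: (0,2), (3,5), (2,6), (4,7), (8,10), (9,12), (9,13), (14,16), (13,17), (14,19), (19,21).
Pick (0,2); next start ≥ 2 → (3,5); next start ≥ 5 → (8,10); next start ≥ 10 → (14,16); next start ≥ 16 → (19,21).
Selected 5 shows.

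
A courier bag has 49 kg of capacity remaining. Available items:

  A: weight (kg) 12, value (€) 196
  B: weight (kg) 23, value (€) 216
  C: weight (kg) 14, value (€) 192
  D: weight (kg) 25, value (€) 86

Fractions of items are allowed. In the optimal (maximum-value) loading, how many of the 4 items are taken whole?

3

Greedy by value/weight ratio, highest first.
Order: A (196/12=16.33) > C (192/14=13.71) > B (216/23=9.39) > D (86/25=3.44)
Fill: take A (12 @ 196) → take C (14 @ 192) → take B (23 @ 216); 49/49 used.
3 item(s) taken whole.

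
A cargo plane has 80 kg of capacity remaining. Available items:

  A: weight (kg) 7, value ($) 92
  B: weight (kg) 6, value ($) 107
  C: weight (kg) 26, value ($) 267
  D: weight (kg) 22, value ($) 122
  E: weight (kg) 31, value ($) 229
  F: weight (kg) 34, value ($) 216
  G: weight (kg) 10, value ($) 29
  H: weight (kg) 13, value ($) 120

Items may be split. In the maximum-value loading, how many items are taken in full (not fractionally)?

4

Greedy by value/weight ratio, highest first.
Ratios (sorted): B 17.83, A 13.14, C 10.27, H 9.23, E 7.39, F 6.35, D 5.55, G 2.90
take B (6 @ 107); take A (7 @ 92); take C (26 @ 267); take H (13 @ 120); take 28/31 of E → 206.84. Capacity used 80/80.
4 item(s) taken whole; one partial (take 28/31 of E).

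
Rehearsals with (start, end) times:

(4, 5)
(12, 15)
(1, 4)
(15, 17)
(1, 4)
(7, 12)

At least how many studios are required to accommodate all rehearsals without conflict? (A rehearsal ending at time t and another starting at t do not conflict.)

starts: [1, 1, 4, 7, 12, 15]
ends:   [4, 4, 5, 12, 15, 17]
s1→1 s1→2  — peak 2.

2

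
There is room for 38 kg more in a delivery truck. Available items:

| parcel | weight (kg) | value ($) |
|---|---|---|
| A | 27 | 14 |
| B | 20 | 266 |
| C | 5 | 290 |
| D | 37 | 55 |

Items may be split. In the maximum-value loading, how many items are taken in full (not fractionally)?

Greedy by value/weight ratio, highest first.
Order: C (290/5=58.00) > B (266/20=13.30) > D (55/37=1.49) > A (14/27=0.52)
Fill: take C (5 @ 290) → take B (20 @ 266) → take 13/37 of D → 19.32; 38/38 used.
2 item(s) taken whole; one partial (take 13/37 of D).

2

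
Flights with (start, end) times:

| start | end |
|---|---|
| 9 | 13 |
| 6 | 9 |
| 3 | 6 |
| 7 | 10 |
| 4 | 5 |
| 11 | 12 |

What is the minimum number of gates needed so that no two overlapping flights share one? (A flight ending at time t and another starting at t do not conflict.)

The answer is the maximum number of intervals overlapping at any instant.
starts: [3, 4, 6, 7, 9, 11]
ends:   [5, 6, 9, 10, 12, 13]
s3→1 s4→2  — peak 2.

2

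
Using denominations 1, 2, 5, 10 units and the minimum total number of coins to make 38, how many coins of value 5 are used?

1

Greedy: take as many of the largest coin as possible, then repeat with the remainder.
38 − 3×10→8 − 1×5→3 − 1×2→1 − 1×1→0
Count of 5: 1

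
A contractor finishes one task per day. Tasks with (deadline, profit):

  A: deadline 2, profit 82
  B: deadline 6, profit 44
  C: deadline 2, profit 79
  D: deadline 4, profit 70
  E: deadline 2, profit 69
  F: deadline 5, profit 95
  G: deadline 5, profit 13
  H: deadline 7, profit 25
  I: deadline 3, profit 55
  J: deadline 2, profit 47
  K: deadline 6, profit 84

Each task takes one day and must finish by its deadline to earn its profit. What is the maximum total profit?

Take jobs in profit order; each goes to the latest open slot no later than its deadline.
Profit order: F=95 K=84 A=82 C=79 D=70 E=69 I=55 J=47 B=44 H=25 G=13
Assign: F→slot 5, K→slot 6, A→slot 2, C→slot 1, D→slot 4, E skipped, I→slot 3, J skipped, B skipped, H→slot 7, G skipped.
Slots: [1:C] [2:A] [3:I] [4:D] [5:F] [6:K] [7:H]
Profit = 79 + 82 + 55 + 70 + 95 + 84 + 25 = 490

490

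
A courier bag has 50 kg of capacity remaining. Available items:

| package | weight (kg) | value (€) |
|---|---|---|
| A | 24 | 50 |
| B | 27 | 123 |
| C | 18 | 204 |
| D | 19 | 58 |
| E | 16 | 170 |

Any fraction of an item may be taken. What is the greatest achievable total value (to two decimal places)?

Sort by value per unit weight and fill in that order.
Ratios (sorted): C 11.33, E 10.62, B 4.56, D 3.05, A 2.08
take C (18 @ 204); take E (16 @ 170); take 16/27 of B → 72.89. Capacity used 50/50.
Total value = 446.89

446.89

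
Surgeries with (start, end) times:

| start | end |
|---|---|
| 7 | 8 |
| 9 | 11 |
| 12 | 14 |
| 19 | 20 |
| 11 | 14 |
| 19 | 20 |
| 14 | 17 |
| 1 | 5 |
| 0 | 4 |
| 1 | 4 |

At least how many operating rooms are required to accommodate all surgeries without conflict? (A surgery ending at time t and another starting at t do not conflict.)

3

Count concurrent intervals with a sweep; the peak is the room count.
starts: [0, 1, 1, 7, 9, 11, 12, 14, 19, 19]
ends:   [4, 4, 5, 8, 11, 14, 14, 17, 20, 20]
s0→1 s1→2 s1→3  — peak 3.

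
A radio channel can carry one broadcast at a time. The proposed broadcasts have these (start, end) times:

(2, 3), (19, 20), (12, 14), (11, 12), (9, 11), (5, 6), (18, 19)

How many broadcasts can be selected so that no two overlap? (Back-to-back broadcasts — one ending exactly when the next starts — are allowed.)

7

By end time: (2,3), (5,6), (9,11), (11,12), (12,14), (18,19), (19,20).
Pick (2,3); next start ≥ 3 → (5,6); next start ≥ 6 → (9,11); next start ≥ 11 → (11,12); next start ≥ 12 → (12,14); next start ≥ 14 → (18,19); next start ≥ 19 → (19,20).
Selected 7 broadcasts.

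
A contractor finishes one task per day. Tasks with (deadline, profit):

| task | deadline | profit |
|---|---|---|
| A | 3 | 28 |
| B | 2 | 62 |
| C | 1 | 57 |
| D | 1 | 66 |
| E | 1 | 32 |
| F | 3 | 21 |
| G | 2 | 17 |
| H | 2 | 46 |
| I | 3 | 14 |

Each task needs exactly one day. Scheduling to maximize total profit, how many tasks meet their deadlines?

Profit order: D=66 B=62 C=57 H=46 E=32 A=28 F=21 G=17 I=14
Assign: D→slot 1, B→slot 2, C skipped, H skipped, E skipped, A→slot 3, F skipped, G skipped, I skipped.
Slots: [1:D] [2:B] [3:A]
3 of 9 scheduled.

3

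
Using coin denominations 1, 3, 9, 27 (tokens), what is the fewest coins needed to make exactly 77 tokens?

77 − 2×27→23 − 2×9→5 − 1×3→2 − 2×1→0
Total coins = 2 + 2 + 1 + 2 = 7

7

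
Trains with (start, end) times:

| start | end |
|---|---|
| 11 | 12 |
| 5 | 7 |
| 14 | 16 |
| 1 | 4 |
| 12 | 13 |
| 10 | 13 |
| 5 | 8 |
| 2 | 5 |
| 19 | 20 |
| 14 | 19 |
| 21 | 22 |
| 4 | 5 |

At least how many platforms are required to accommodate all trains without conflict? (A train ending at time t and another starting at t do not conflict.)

2

Count concurrent intervals with a sweep; the peak is the room count.
starts: [1, 2, 4, 5, 5, 10, 11, 12, 14, 14, 19, 21]
ends:   [4, 5, 5, 7, 8, 12, 13, 13, 16, 19, 20, 22]
s1→1 s2→2  — peak 2.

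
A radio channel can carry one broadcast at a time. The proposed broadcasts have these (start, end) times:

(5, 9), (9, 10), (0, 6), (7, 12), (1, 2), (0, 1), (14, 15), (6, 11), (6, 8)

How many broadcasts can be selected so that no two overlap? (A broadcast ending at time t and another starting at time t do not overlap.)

5

Greedy by earliest finish: after sorting by end time, pick each interval compatible with the last pick.
Sorted by end: (0,1)  (1,2)  (0,6)  (6,8)  (5,9)  (9,10)  (6,11)  (7,12)  (14,15)
take (0,1); take (1,2); take (6,8); take (9,10); skip (6,11); skip (7,12); take (14,15).
Selected 5 broadcasts.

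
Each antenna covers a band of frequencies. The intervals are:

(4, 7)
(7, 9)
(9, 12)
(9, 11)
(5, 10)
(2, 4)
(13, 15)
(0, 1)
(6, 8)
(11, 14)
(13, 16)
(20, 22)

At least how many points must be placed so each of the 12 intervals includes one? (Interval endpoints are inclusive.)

By right end: [0,1]  [2,4]  [4,7]  [6,8]  [7,9]  [5,10]  [9,11]  [9,12]  [11,14]  [13,15]  [13,16]  [20,22]
[0,1] uncovered → point at 1; [2,4] uncovered → point at 4; [6,8] uncovered → point at 8; [9,11] uncovered → point at 11; [13,15] uncovered → point at 15; [20,22] uncovered → point at 22.
Points: 1, 4, 8, 11, 15, 22 (6 total).

6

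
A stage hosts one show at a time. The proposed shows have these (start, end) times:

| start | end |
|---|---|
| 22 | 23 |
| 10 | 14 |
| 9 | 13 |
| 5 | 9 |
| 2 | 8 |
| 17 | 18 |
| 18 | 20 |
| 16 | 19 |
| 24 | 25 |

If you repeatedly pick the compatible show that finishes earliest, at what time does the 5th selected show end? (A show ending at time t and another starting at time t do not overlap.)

23

By end time: (2,8), (5,9), (9,13), (10,14), (17,18), (16,19), (18,20), (22,23), (24,25).
Pick (2,8); next start ≥ 8 → (9,13); next start ≥ 13 → (17,18); next start ≥ 18 → (18,20); next start ≥ 20 → (22,23); next start ≥ 23 → (24,25).
Selected: (2,8) (9,13) (17,18) (18,20) (22,23) (24,25)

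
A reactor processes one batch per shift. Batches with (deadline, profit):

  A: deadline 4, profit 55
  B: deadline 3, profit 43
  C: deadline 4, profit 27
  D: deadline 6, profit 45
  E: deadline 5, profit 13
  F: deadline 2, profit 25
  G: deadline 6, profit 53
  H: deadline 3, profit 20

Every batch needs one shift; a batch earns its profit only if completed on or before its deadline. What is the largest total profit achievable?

248

Take jobs in profit order; each goes to the latest open slot no later than its deadline.
By profit: A(d4,55), G(d6,53), D(d6,45), B(d3,43), C(d4,27), F(d2,25), H(d3,20), E(d5,13)
A→slot 4; G→slot 6; D→slot 5; B→slot 3; C→slot 2; F→slot 1; H skipped; E skipped.
Profit = 25 + 27 + 43 + 55 + 45 + 53 = 248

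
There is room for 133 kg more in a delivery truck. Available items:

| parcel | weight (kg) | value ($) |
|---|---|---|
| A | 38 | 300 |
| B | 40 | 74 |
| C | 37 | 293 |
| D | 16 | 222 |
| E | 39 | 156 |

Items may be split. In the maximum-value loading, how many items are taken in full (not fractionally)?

Order: D (222/16=13.88) > C (293/37=7.92) > A (300/38=7.89) > E (156/39=4.00) > B (74/40=1.85)
Fill: take D (16 @ 222) → take C (37 @ 293) → take A (38 @ 300) → take E (39 @ 156) → take 3/40 of B → 5.55; 133/133 used.
4 item(s) taken whole; one partial (take 3/40 of B).

4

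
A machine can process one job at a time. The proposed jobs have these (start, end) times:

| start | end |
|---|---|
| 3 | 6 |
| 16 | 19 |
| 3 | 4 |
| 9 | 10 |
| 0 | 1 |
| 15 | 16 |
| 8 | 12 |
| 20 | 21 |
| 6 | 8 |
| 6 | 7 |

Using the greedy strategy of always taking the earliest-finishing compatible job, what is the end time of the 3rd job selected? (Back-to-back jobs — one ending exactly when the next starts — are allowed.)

7

Order by finish time; keep every interval that doesn't clash with the previous kept one.
Sorted by end: (0,1)  (3,4)  (3,6)  (6,7)  (6,8)  (9,10)  (8,12)  (15,16)  (16,19)  (20,21)
take (0,1); take (3,4); take (6,7); take (9,10); take (15,16); take (16,19); take (20,21).
Selected: (0,1) (3,4) (6,7) (9,10) (15,16) (16,19) (20,21)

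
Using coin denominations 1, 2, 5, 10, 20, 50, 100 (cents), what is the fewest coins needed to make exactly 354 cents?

6

Use the largest denomination that fits, subtract, and repeat.
354 = 3×100 + 1×50 + 2×2
Total coins = 3 + 1 + 2 = 6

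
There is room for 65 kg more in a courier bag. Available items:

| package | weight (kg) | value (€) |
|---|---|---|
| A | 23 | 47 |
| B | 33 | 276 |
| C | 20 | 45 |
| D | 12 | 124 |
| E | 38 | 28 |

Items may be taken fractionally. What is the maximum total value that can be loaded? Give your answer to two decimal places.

Sort by value per unit weight and fill in that order.
Ratios (sorted): D 10.33, B 8.36, C 2.25, A 2.04, E 0.74
take D (12 @ 124); take B (33 @ 276); take C (20 @ 45). Capacity used 65/65.
Total value = 445.00

445.00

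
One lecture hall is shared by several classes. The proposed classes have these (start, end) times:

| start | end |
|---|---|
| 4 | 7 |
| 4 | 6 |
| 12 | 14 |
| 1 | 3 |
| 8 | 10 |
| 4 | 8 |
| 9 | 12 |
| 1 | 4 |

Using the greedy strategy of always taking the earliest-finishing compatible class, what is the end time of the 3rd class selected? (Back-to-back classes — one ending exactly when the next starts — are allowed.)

Sort by end time and greedily take each interval whose start is ≥ the last chosen end.
Sorted by end: (1,3)  (1,4)  (4,6)  (4,7)  (4,8)  (8,10)  (9,12)  (12,14)
take (1,3); take (4,6); take (8,10); take (12,14).
Selected: (1,3) (4,6) (8,10) (12,14)

10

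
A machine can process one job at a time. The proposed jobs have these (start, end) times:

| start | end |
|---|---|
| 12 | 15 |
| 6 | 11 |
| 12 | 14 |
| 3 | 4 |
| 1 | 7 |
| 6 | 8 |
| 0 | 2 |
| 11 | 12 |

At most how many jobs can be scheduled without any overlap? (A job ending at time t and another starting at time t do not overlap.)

Greedy by earliest finish: after sorting by end time, pick each interval compatible with the last pick.
Sorted by end: (0,2)  (3,4)  (1,7)  (6,8)  (6,11)  (11,12)  (12,14)  (12,15)
take (0,2); take (3,4); take (6,8); skip (6,11); take (11,12); take (12,14).
Selected 5 jobs.

5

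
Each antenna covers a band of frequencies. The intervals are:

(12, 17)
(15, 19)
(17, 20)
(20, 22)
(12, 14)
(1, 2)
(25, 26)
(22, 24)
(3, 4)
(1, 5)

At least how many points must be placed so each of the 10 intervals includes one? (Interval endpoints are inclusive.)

Sorted: [1,2] [3,4] [1,5] [12,14] [12,17] [15,19] [17,20] [20,22] [22,24] [25,26]
{[1,2]} hit by 2; {[3,4],[1,5]} hit by 4; {[12,14],[12,17]} hit by 14; {[15,19],[17,20]} hit by 19; {[20,22],[22,24]} hit by 22; {[25,26]} hit by 26.
Points: 2, 4, 14, 19, 22, 26 (6 total).

6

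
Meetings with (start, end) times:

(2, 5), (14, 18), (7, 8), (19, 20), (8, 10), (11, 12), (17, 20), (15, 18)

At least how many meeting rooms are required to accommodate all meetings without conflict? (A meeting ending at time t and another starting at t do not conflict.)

Count concurrent intervals with a sweep; the peak is the room count.
Events (time:±→running): 2:+→1 5:-→0 7:+→1 8:-→0 8:+→1 10:-→0 11:+→1 12:-→0 14:+→1 15:+→2 17:+→3 … peak 3.

3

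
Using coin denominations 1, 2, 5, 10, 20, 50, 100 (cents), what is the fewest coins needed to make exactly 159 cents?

5

Greedy: take as many of the largest coin as possible, then repeat with the remainder.
159 = 1×100 + 1×50 + 1×5 + 2×2
Total coins = 1 + 1 + 1 + 2 = 5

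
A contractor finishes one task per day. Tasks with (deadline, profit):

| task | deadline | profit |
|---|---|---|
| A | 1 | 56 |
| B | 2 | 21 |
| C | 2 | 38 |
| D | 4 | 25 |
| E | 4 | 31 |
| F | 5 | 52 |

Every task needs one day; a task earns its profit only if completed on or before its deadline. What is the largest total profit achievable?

Take jobs in profit order; each goes to the latest open slot no later than its deadline.
Profit order: A=56 F=52 C=38 E=31 D=25 B=21
Assign: A→slot 1, F→slot 5, C→slot 2, E→slot 4, D→slot 3, B skipped.
Slots: [1:A] [2:C] [3:D] [4:E] [5:F]
Profit = 56 + 38 + 25 + 31 + 52 = 202

202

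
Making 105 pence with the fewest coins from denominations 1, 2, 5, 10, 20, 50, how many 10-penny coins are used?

0

105 − 2×50→5 − 1×5→0
Count of 10: 0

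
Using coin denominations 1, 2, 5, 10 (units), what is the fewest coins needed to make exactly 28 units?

28 − 2×10→8 − 1×5→3 − 1×2→1 − 1×1→0
Total coins = 2 + 1 + 1 + 1 = 5

5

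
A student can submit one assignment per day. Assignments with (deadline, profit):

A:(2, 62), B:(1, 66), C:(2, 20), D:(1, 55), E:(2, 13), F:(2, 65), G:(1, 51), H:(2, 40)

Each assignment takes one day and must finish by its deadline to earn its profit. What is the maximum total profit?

Sort by profit descending; place each in the latest free slot ≤ its deadline.
By profit: B(d1,66), F(d2,65), A(d2,62), D(d1,55), G(d1,51), H(d2,40), C(d2,20), E(d2,13)
B→slot 1; F→slot 2; A skipped; D skipped; G skipped; H skipped; C skipped; E skipped.
Profit = 66 + 65 = 131

131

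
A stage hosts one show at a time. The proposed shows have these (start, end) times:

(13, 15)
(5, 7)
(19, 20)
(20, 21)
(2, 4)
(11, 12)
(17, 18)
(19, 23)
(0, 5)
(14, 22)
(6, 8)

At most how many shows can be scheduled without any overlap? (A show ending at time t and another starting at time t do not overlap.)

7

Order by finish time; keep every interval that doesn't clash with the previous kept one.
By end time: (2,4), (0,5), (5,7), (6,8), (11,12), (13,15), (17,18), (19,20), (20,21), (14,22), (19,23).
Pick (2,4); next start ≥ 4 → (5,7); next start ≥ 7 → (11,12); next start ≥ 12 → (13,15); next start ≥ 15 → (17,18); next start ≥ 18 → (19,20); next start ≥ 20 → (20,21).
Selected 7 shows.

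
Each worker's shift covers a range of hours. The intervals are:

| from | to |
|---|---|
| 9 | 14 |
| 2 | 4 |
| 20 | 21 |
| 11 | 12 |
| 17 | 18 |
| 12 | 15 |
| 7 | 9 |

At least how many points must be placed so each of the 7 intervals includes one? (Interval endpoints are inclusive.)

Process intervals by earliest right end; each time one isn't hit yet, stab at its right endpoint.
By right end: [2,4]  [7,9]  [11,12]  [9,14]  [12,15]  [17,18]  [20,21]
[2,4] uncovered → point at 4; [7,9] uncovered → point at 9; [11,12] uncovered → point at 12; [17,18] uncovered → point at 18; [20,21] uncovered → point at 21.
Points: 4, 9, 12, 18, 21 (5 total).

5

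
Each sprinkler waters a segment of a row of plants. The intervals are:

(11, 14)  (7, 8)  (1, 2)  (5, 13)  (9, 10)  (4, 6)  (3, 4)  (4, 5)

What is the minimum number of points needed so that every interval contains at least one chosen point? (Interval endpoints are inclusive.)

Sort by right endpoint; whenever an interval is uncovered, place a point at its right end.
Sorted: [1,2] [3,4] [4,5] [4,6] [7,8] [9,10] [5,13] [11,14]
{[1,2]} hit by 2; {[3,4],[4,5],[4,6]} hit by 4; {[7,8]} hit by 8; {[9,10],[5,13]} hit by 10; {[11,14]} hit by 14.
Points: 2, 4, 8, 10, 14 (5 total).

5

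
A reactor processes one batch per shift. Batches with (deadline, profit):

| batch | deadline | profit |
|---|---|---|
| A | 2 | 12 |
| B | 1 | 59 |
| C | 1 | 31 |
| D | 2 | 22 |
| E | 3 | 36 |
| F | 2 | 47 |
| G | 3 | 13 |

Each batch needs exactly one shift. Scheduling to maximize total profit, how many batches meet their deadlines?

Take jobs in profit order; each goes to the latest open slot no later than its deadline.
Profit order: B=59 F=47 E=36 C=31 D=22 G=13 A=12
Assign: B→slot 1, F→slot 2, E→slot 3, C skipped, D skipped, G skipped, A skipped.
Slots: [1:B] [2:F] [3:E]
3 of 7 scheduled.

3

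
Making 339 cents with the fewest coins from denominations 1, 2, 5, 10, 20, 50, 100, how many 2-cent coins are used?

2

Use the largest denomination that fits, subtract, and repeat.
339 − 3×100→39 − 1×20→19 − 1×10→9 − 1×5→4 − 2×2→0
Count of 2: 2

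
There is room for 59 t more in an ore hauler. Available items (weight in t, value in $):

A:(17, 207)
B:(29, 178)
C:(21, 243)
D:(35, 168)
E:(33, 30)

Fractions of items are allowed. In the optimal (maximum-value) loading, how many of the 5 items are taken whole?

2

Greedy by value/weight ratio, highest first.
Ratios (sorted): A 12.18, C 11.57, B 6.14, D 4.80, E 0.91
take A (17 @ 207); take C (21 @ 243); take 21/29 of B → 128.90. Capacity used 59/59.
2 item(s) taken whole; one partial (take 21/29 of B).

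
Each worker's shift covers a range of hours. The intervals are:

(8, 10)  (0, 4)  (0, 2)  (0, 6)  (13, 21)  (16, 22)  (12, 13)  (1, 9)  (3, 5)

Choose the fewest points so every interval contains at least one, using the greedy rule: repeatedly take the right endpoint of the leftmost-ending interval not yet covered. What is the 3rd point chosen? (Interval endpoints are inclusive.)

Sort by right endpoint; whenever an interval is uncovered, place a point at its right end.
By right end: [0,2]  [0,4]  [3,5]  [0,6]  [1,9]  [8,10]  [12,13]  [13,21]  [16,22]
[0,2] uncovered → point at 2; [3,5] uncovered → point at 5; [8,10] uncovered → point at 10; [12,13] uncovered → point at 13; [16,22] uncovered → point at 22.
Points: 2, 5, 10, 13, 22 (5 total).

10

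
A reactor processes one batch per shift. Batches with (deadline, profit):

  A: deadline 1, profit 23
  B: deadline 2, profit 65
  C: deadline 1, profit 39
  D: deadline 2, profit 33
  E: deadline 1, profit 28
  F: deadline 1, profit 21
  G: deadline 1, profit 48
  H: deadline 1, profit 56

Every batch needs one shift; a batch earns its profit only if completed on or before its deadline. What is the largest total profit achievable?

121

By profit: B(d2,65), H(d1,56), G(d1,48), C(d1,39), D(d2,33), E(d1,28), A(d1,23), F(d1,21)
B→slot 2; H→slot 1; G skipped; C skipped; D skipped; E skipped; A skipped; F skipped.
Profit = 56 + 65 = 121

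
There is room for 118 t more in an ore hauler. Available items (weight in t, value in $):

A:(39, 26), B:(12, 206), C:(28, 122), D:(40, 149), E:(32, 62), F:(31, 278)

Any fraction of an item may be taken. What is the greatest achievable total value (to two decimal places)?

768.56

Ratios (sorted): B 17.17, F 8.97, C 4.36, D 3.73, E 1.94, A 0.67
take B (12 @ 206); take F (31 @ 278); take C (28 @ 122); take D (40 @ 149); take 7/32 of E → 13.56. Capacity used 118/118.
Total value = 768.56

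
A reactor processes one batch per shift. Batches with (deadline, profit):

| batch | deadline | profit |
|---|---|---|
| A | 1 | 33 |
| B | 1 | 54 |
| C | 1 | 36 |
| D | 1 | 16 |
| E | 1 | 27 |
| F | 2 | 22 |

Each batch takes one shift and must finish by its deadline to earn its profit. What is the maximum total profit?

By profit: B(d1,54), C(d1,36), A(d1,33), E(d1,27), F(d2,22), D(d1,16)
B→slot 1; C skipped; A skipped; E skipped; F→slot 2; D skipped.
Profit = 54 + 22 = 76

76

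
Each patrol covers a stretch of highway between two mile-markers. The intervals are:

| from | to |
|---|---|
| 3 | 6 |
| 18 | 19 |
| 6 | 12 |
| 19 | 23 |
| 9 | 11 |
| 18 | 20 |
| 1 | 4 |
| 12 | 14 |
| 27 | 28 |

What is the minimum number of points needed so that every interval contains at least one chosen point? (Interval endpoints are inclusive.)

5

By right end: [1,4]  [3,6]  [9,11]  [6,12]  [12,14]  [18,19]  [18,20]  [19,23]  [27,28]
[1,4] uncovered → point at 4; [9,11] uncovered → point at 11; [12,14] uncovered → point at 14; [18,19] uncovered → point at 19; [27,28] uncovered → point at 28.
Points: 4, 11, 14, 19, 28 (5 total).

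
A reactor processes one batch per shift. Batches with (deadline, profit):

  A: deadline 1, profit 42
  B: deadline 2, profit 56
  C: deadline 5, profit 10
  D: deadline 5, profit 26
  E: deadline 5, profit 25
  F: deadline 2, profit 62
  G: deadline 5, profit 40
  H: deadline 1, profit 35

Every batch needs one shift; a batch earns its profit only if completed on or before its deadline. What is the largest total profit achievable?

209

Take jobs in profit order; each goes to the latest open slot no later than its deadline.
Profit order: F=62 B=56 A=42 G=40 H=35 D=26 E=25 C=10
Assign: F→slot 2, B→slot 1, A skipped, G→slot 5, H skipped, D→slot 4, E→slot 3, C skipped.
Slots: [1:B] [2:F] [3:E] [4:D] [5:G]
Profit = 56 + 62 + 25 + 26 + 40 = 209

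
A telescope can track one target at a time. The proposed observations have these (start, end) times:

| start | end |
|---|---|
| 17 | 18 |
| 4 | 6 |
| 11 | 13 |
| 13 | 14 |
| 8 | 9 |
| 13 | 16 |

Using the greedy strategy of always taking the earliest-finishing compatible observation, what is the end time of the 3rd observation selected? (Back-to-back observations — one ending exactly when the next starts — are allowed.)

By end time: (4,6), (8,9), (11,13), (13,14), (13,16), (17,18).
Pick (4,6); next start ≥ 6 → (8,9); next start ≥ 9 → (11,13); next start ≥ 13 → (13,14); next start ≥ 14 → (17,18).
Selected: (4,6) (8,9) (11,13) (13,14) (17,18)

13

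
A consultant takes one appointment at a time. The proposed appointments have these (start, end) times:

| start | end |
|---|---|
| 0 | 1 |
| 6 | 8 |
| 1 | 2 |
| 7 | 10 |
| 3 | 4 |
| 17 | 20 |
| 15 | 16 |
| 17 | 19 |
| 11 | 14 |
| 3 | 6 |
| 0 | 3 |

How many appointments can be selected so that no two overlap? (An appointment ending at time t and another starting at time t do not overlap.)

7

Greedy by earliest finish: after sorting by end time, pick each interval compatible with the last pick.
By end time: (0,1), (1,2), (0,3), (3,4), (3,6), (6,8), (7,10), (11,14), (15,16), (17,19), (17,20).
Pick (0,1); next start ≥ 1 → (1,2); next start ≥ 2 → (3,4); next start ≥ 4 → (6,8); next start ≥ 8 → (11,14); next start ≥ 14 → (15,16); next start ≥ 16 → (17,19).
Selected 7 appointments.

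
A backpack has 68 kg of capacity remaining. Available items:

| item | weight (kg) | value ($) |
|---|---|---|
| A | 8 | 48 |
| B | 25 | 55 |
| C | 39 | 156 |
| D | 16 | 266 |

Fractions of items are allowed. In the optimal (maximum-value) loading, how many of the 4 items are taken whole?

Sort by value per unit weight and fill in that order.
Ratios (sorted): D 16.62, A 6.00, C 4.00, B 2.20
take D (16 @ 266); take A (8 @ 48); take C (39 @ 156); take 5/25 of B → 11.00. Capacity used 68/68.
3 item(s) taken whole; one partial (take 5/25 of B).

3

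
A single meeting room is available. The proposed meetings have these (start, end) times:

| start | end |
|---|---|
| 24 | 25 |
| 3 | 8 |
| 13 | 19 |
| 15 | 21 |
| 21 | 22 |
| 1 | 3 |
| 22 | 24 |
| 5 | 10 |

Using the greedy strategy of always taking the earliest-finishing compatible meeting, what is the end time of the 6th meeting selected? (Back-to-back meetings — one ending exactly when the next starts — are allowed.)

25

Greedy by earliest finish: after sorting by end time, pick each interval compatible with the last pick.
By end time: (1,3), (3,8), (5,10), (13,19), (15,21), (21,22), (22,24), (24,25).
Pick (1,3); next start ≥ 3 → (3,8); next start ≥ 8 → (13,19); next start ≥ 19 → (21,22); next start ≥ 22 → (22,24); next start ≥ 24 → (24,25).
Selected: (1,3) (3,8) (13,19) (21,22) (22,24) (24,25)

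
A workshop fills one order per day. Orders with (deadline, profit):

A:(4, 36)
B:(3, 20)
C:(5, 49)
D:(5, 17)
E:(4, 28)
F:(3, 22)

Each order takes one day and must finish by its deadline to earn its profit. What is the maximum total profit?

155

Take jobs in profit order; each goes to the latest open slot no later than its deadline.
Profit order: C=49 A=36 E=28 F=22 B=20 D=17
Assign: C→slot 5, A→slot 4, E→slot 3, F→slot 2, B→slot 1, D skipped.
Slots: [1:B] [2:F] [3:E] [4:A] [5:C]
Profit = 20 + 22 + 28 + 36 + 49 = 155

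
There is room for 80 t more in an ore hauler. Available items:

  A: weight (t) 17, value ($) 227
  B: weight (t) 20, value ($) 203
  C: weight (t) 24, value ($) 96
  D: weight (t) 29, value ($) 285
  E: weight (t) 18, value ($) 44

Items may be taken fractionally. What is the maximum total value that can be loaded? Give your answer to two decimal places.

Order: A (227/17=13.35) > B (203/20=10.15) > D (285/29=9.83) > C (96/24=4.00) > E (44/18=2.44)
Fill: take A (17 @ 227) → take B (20 @ 203) → take D (29 @ 285) → take 14/24 of C → 56.00; 80/80 used.
Total value = 771.00

771.00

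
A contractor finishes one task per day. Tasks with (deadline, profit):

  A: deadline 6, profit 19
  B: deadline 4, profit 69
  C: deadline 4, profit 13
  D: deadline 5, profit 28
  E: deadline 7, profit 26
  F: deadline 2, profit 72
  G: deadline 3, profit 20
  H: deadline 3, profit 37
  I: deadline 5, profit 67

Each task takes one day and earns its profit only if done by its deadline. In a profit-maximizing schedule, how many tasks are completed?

7

Sort by profit descending; place each in the latest free slot ≤ its deadline.
Profit order: F=72 B=69 I=67 H=37 D=28 E=26 G=20 A=19 C=13
Assign: F→slot 2, B→slot 4, I→slot 5, H→slot 3, D→slot 1, E→slot 7, G skipped, A→slot 6, C skipped.
Slots: [1:D] [2:F] [3:H] [4:B] [5:I] [6:A] [7:E]
7 of 9 scheduled.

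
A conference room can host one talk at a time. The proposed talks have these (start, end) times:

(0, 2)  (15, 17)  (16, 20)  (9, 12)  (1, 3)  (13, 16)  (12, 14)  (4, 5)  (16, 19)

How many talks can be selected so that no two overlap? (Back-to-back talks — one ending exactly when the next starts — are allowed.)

5

Sort by end time and greedily take each interval whose start is ≥ the last chosen end.
Sorted by end: (0,2)  (1,3)  (4,5)  (9,12)  (12,14)  (13,16)  (15,17)  (16,19)  (16,20)
take (0,2); take (4,5); take (9,12); take (12,14); take (15,17); skip (16,20).
Selected 5 talks.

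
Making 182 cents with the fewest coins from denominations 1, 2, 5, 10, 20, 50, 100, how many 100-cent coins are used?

182 = 1×100 + 1×50 + 1×20 + 1×10 + 1×2
Count of 100: 1

1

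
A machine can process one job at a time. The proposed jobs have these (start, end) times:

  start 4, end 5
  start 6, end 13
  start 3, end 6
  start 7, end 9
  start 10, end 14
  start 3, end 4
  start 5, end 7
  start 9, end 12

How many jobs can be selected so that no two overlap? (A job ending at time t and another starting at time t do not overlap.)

By end time: (3,4), (4,5), (3,6), (5,7), (7,9), (9,12), (6,13), (10,14).
Pick (3,4); next start ≥ 4 → (4,5); next start ≥ 5 → (5,7); next start ≥ 7 → (7,9); next start ≥ 9 → (9,12).
Selected 5 jobs.

5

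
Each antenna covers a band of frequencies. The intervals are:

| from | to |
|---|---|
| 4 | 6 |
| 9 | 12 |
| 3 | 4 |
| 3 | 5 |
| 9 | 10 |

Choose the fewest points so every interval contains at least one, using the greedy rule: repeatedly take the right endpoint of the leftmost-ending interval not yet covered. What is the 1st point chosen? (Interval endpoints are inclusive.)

Process intervals by earliest right end; each time one isn't hit yet, stab at its right endpoint.
Sorted: [3,4] [3,5] [4,6] [9,10] [9,12]
{[3,4],[3,5],[4,6]} hit by 4; {[9,10],[9,12]} hit by 10.
Points: 4, 10 (2 total).

4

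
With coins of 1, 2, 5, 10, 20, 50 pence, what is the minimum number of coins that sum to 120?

3

Use the largest denomination that fits, subtract, and repeat.
120 − 2×50→20 − 1×20→0
Total coins = 2 + 1 = 3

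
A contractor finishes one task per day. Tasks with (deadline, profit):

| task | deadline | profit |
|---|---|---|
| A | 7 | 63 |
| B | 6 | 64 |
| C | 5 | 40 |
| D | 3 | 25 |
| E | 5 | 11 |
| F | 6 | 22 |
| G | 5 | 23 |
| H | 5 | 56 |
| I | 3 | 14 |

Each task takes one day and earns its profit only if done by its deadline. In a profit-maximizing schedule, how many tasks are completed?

Profit order: B=64 A=63 H=56 C=40 D=25 G=23 F=22 I=14 E=11
Assign: B→slot 6, A→slot 7, H→slot 5, C→slot 4, D→slot 3, G→slot 2, F→slot 1, I skipped, E skipped.
Slots: [1:F] [2:G] [3:D] [4:C] [5:H] [6:B] [7:A]
7 of 9 scheduled.

7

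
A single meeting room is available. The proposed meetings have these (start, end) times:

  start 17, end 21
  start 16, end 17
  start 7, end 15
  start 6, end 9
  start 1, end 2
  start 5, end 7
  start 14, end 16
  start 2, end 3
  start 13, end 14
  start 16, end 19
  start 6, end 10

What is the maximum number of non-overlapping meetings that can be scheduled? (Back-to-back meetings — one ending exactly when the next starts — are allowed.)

7

Sort by end time and greedily take each interval whose start is ≥ the last chosen end.
Sorted by end: (1,2)  (2,3)  (5,7)  (6,9)  (6,10)  (13,14)  (7,15)  (14,16)  (16,17)  (16,19)  (17,21)
take (1,2); take (2,3); take (5,7); skip (6,9); take (13,14); skip (7,15); take (14,16); take (16,17); take (17,21).
Selected 7 meetings.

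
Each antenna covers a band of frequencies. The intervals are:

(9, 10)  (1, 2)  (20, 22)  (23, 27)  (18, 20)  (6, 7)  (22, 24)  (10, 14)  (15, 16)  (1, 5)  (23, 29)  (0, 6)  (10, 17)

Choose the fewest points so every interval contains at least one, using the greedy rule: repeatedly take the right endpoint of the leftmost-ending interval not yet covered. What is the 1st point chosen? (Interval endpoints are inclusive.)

Process intervals by earliest right end; each time one isn't hit yet, stab at its right endpoint.
By right end: [1,2]  [1,5]  [0,6]  [6,7]  [9,10]  [10,14]  [15,16]  [10,17]  [18,20]  [20,22]  [22,24]  [23,27]  [23,29]
[1,2] uncovered → point at 2; [6,7] uncovered → point at 7; [9,10] uncovered → point at 10; [15,16] uncovered → point at 16; [18,20] uncovered → point at 20; [22,24] uncovered → point at 24.
Points: 2, 7, 10, 16, 20, 24 (6 total).

2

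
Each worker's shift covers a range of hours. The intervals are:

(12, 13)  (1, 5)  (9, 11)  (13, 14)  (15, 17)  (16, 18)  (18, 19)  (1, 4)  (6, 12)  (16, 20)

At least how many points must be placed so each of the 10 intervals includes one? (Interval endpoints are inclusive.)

By right end: [1,4]  [1,5]  [9,11]  [6,12]  [12,13]  [13,14]  [15,17]  [16,18]  [18,19]  [16,20]
[1,4] uncovered → point at 4; [9,11] uncovered → point at 11; [12,13] uncovered → point at 13; [15,17] uncovered → point at 17; [18,19] uncovered → point at 19.
Points: 4, 11, 13, 17, 19 (5 total).

5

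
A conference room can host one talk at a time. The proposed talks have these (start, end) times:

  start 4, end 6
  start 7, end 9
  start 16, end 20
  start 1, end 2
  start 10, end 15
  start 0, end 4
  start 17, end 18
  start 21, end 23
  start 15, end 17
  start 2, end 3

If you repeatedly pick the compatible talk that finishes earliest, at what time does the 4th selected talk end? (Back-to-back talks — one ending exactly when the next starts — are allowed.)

By end time: (1,2), (2,3), (0,4), (4,6), (7,9), (10,15), (15,17), (17,18), (16,20), (21,23).
Pick (1,2); next start ≥ 2 → (2,3); next start ≥ 3 → (4,6); next start ≥ 6 → (7,9); next start ≥ 9 → (10,15); next start ≥ 15 → (15,17); next start ≥ 17 → (17,18); next start ≥ 18 → (21,23).
Selected: (1,2) (2,3) (4,6) (7,9) (10,15) (15,17) (17,18) (21,23)

9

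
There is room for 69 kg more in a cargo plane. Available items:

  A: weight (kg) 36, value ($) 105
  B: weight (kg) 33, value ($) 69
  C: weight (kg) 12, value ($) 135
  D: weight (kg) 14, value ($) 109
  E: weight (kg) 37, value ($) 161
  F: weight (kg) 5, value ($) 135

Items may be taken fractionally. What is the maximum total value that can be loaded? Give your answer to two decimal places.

Order: F (135/5=27.00) > C (135/12=11.25) > D (109/14=7.79) > E (161/37=4.35) > A (105/36=2.92) > B (69/33=2.09)
Fill: take F (5 @ 135) → take C (12 @ 135) → take D (14 @ 109) → take E (37 @ 161) → take 1/36 of A → 2.92; 69/69 used.
Total value = 542.92

542.92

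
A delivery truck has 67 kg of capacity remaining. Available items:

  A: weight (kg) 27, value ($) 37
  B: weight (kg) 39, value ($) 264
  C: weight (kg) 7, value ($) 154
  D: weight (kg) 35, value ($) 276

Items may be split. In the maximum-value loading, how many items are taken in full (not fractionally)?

2

Sort by value per unit weight and fill in that order.
Order: C (154/7=22.00) > D (276/35=7.89) > B (264/39=6.77) > A (37/27=1.37)
Fill: take C (7 @ 154) → take D (35 @ 276) → take 25/39 of B → 169.23; 67/67 used.
2 item(s) taken whole; one partial (take 25/39 of B).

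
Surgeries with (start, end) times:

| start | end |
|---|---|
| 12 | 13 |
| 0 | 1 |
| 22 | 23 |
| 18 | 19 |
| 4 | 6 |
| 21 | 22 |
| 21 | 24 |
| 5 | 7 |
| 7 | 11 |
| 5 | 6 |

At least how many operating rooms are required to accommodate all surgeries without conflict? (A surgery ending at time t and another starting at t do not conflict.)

The answer is the maximum number of intervals overlapping at any instant.
Events (time:±→running): 0:+→1 1:-→0 4:+→1 5:+→2 5:+→3 … peak 3.

3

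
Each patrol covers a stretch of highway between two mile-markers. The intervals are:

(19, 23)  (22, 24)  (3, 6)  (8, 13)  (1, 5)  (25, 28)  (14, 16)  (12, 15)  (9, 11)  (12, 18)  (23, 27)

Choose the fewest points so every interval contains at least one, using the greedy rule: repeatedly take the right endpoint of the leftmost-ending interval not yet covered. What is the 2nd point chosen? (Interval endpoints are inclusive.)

11

Sorted: [1,5] [3,6] [9,11] [8,13] [12,15] [14,16] [12,18] [19,23] [22,24] [23,27] [25,28]
{[1,5],[3,6]} hit by 5; {[9,11],[8,13]} hit by 11; {[12,15],[14,16],[12,18]} hit by 15; {[19,23],[22,24],[23,27]} hit by 23; {[25,28]} hit by 28.
Points: 5, 11, 15, 23, 28 (5 total).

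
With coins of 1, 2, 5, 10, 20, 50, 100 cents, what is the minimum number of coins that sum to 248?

7

248 − 2×100→48 − 2×20→8 − 1×5→3 − 1×2→1 − 1×1→0
Total coins = 2 + 2 + 1 + 1 + 1 = 7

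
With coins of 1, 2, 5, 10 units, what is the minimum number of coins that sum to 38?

Use the largest denomination that fits, subtract, and repeat.
38 − 3×10→8 − 1×5→3 − 1×2→1 − 1×1→0
Total coins = 3 + 1 + 1 + 1 = 6

6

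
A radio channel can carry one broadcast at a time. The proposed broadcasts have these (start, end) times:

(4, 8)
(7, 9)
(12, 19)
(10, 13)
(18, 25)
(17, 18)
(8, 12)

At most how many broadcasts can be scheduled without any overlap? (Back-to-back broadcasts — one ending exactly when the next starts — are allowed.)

4

Sorted by end: (4,8)  (7,9)  (8,12)  (10,13)  (17,18)  (12,19)  (18,25)
take (4,8); take (8,12); take (17,18); skip (12,19); take (18,25).
Selected 4 broadcasts.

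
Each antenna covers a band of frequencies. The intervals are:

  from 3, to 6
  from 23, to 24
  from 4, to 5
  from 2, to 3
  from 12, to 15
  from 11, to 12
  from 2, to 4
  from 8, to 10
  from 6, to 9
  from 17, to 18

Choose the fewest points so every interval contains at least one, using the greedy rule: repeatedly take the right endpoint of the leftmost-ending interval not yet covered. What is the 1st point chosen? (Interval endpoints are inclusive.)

Sorted: [2,3] [2,4] [4,5] [3,6] [6,9] [8,10] [11,12] [12,15] [17,18] [23,24]
{[2,3],[2,4]} hit by 3; {[4,5],[3,6]} hit by 5; {[6,9],[8,10]} hit by 9; {[11,12],[12,15]} hit by 12; {[17,18]} hit by 18; {[23,24]} hit by 24.
Points: 3, 5, 9, 12, 18, 24 (6 total).

3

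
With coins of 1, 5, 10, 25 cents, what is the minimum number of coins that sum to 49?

7

Greedy: take as many of the largest coin as possible, then repeat with the remainder.
49 = 1×25 + 2×10 + 4×1
Total coins = 1 + 2 + 4 = 7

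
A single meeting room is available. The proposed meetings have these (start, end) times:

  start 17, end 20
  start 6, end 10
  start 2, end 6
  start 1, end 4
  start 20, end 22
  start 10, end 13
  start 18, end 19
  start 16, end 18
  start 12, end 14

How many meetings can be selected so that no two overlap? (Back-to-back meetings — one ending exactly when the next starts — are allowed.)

6

By end time: (1,4), (2,6), (6,10), (10,13), (12,14), (16,18), (18,19), (17,20), (20,22).
Pick (1,4); next start ≥ 4 → (6,10); next start ≥ 10 → (10,13); next start ≥ 13 → (16,18); next start ≥ 18 → (18,19); next start ≥ 19 → (20,22).
Selected 6 meetings.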